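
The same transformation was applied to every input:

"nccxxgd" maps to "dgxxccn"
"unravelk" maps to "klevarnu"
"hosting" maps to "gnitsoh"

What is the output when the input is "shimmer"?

The pattern: reverse the string.
Doing the same to "shimmer": "remmihs".

remmihs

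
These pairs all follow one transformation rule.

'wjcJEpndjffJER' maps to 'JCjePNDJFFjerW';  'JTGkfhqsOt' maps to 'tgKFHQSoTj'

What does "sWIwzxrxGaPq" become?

The transformation: move the first character to the end, then flip the case of every letter.
Working it through for "sWIwzxrxGaPq": intermediate "WIwzxrxGaPqs", final "wiWZXRXgApQS".

wiWZXRXgApQS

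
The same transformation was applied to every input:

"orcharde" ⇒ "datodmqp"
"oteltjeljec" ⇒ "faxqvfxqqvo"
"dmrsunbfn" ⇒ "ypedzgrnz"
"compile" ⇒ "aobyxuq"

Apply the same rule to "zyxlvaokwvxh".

The rule is to swap each adjacent pair of characters (1↔2, 3↔4, ...), then shift every letter 12 places forward in the alphabet (wrapping around).
For "zyxlvaokwvxh", step one produces "yzlxavkovwhx"; step two turns that into "klxjmhwahitj".
(Check on "compile": → "ocpmlie" → "aobyxuq" ✓)

klxjmhwahitj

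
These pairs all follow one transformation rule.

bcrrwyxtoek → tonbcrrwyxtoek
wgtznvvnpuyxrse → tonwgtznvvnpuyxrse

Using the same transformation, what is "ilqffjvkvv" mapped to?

The transformation: prepend "ton".
Applying that to "ilqffjvkvv" gives "tonilqffjvkvv".

tonilqffjvkvv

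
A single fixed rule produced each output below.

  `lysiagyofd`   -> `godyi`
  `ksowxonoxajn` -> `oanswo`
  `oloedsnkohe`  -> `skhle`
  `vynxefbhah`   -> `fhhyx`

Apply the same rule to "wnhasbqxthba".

The transformation: keep every other character starting from the second (positions 2nd, 4th, 6th, ...), then move the last 3 characters to the front (rotate right by 3).
On "wnhasbqxthba": the first step gives "nabxha", and the second then gives "xhanab".
(Check on "lysiagyofd": → "yigod" → "godyi" ✓)

xhanab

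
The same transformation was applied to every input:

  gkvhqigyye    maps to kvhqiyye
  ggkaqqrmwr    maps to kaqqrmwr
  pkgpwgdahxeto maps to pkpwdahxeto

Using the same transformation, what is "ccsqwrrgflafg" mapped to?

ccsqwrrflaf

Rule — remove every "g".
For "ccsqwrrgflafg" the result is "ccsqwrrflaf".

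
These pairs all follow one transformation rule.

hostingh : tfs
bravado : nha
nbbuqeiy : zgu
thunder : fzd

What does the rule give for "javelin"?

vqz

Each output is the input with this applied: shift every letter 12 places forward in the alphabet (wrapping around), then keep one character in every 3, starting at position 1 (positions 1st, 4th, 7th, ...).
Starting from "javelin": after the first operation, "vmhqxuz"; after the second, "vqz".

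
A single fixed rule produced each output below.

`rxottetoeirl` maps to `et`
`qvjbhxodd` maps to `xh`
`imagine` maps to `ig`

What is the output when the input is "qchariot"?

Each output is the input with this applied: take characters alternately from the front and the back (1st, last, 2nd, 2nd-last, ...), then keep only the last 2 characters.
Starting from "qchariot": after the first operation, "qtcohiar"; after the second, "ar".

ar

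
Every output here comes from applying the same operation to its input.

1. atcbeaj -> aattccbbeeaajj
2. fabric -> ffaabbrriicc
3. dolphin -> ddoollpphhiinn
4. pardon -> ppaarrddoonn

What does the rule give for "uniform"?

uunniiffoorrmm

The pattern: double every character.
On "uniform" that produces "uunniiffoorrmm".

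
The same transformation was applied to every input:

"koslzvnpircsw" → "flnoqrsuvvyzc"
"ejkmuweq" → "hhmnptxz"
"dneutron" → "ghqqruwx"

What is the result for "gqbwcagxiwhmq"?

defjjklpttzza

Rule — sort the characters into alphabetical order, then shift every letter 3 places forward in the alphabet (wrapping around).
On "gqbwcagxiwhmq": the first step gives "abcgghimqqwwx", and the second then gives "defjjklpttzza".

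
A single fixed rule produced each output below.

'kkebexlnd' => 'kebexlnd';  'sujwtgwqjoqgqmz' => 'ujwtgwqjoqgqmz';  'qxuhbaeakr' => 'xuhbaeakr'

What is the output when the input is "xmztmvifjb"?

mztmvifjb

The pattern: delete the first character.
For "xmztmvifjb" the result is "mztmvifjb".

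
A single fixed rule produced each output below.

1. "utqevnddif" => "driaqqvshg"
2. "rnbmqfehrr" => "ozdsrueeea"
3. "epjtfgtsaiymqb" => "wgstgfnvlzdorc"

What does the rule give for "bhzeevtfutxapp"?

mrrigshgknccou

In each case the input is transformed by: move the first 2 characters to the end (rotate left by 2), then shift every letter 13 places forward in the alphabet (wrapping around) — i.e. ROT13.
For "bhzeevtfutxapp", step one produces "zeevtfutxappbh"; step two turns that into "mrrigshgknccou".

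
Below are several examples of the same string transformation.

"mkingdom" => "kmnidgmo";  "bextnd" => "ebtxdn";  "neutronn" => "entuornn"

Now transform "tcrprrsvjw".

ctprrrvswj

Looking at the pairs, the operation is to swap each adjacent pair of characters (1↔2, 3↔4, ...).
Applying that to "tcrprrsvjw" gives "ctprrrvswj".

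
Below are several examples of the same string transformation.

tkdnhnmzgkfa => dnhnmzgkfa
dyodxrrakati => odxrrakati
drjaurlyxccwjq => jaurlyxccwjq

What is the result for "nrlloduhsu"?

lloduhsu

Each output is the input with this applied: delete the first 2 characters.
Applying that to "nrlloduhsu" gives "lloduhsu".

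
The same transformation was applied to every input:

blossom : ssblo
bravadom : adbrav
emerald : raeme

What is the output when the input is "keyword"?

Rule — delete the last 2 characters, then move the last 2 characters to the front (rotate right by 2).
Working it through for "keyword": intermediate "keywo", final "wokey".

wokey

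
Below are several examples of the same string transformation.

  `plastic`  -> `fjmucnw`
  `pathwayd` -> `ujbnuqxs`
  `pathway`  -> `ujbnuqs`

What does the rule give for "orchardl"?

libwlufx

Looking at the pairs, the operation is to swap each adjacent pair of characters (1↔2, 3↔4, ...), then shift every letter 6 places backward in the alphabet (wrapping around).
Working it through for "orchardl": intermediate "rohcrald", final "libwlufx".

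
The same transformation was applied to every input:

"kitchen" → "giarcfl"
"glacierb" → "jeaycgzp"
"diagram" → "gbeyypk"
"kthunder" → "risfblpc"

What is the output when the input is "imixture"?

Rule — shift every letter 2 places backward in the alphabet (wrapping around), then swap each adjacent pair of characters (1↔2, 3↔4, ...).
"imixture" → "gkgvrspc" → "kgvgsrcp".

kgvgsrcp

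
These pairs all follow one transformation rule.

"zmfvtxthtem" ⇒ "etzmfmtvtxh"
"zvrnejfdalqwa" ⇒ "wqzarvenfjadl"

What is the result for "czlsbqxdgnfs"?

fncslzbsxqgd

What's happening: move the last 3 characters to the front (rotate right by 3), then swap each adjacent pair of characters (1↔2, 3↔4, ...).
On "czlsbqxdgnfs": the first step gives "nfsczlsbqxdg", and the second then gives "fncslzbsxqgd".
(Check on "zvrnejfdalqwa": → "qwazvrnejfdal" → "wqzarvenfjadl" ✓)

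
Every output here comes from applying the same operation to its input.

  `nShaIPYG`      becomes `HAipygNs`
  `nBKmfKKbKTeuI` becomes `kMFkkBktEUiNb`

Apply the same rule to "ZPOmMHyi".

oMmhYIzp

In each case the input is transformed by: flip the case of every letter, then move the first 2 characters to the end (rotate left by 2).
For "ZPOmMHyi", step one produces "zpoMmhYI"; step two turns that into "oMmhYIzp".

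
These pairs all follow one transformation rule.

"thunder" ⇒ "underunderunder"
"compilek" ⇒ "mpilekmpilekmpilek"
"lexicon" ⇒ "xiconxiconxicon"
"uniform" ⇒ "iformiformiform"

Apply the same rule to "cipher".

pherpherpher

The pattern: delete the first 2 characters, then write the whole string 3 times in a row.
On "cipher": the first step gives "pher", and the second then gives "pherpherpher".
(Check on "uniform": → "iform" → "iformiformiform" ✓)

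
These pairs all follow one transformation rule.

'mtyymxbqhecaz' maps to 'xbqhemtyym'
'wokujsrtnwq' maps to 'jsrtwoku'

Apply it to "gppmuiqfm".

The transformation: delete the last 3 characters, then swap the front and back halves of the string.
Working it through for "gppmuiqfm": intermediate "gppmui", final "muigpp".

muigpp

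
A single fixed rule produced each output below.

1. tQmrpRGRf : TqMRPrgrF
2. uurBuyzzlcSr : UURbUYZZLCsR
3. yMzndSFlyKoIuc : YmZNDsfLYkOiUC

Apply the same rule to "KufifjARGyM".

kUFIFJargYm

Looking at the pairs, the operation is to flip the case of every letter.
For "KufifjARGyM" the result is "kUFIFJargYm".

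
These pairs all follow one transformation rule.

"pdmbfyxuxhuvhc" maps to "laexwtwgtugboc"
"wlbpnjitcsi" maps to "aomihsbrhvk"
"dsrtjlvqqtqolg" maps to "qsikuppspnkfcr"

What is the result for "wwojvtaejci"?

niuszdibhvv

Looking at the pairs, the operation is to move the first 2 characters to the end (rotate left by 2), then shift every letter 1 place backward in the alphabet (wrapping around).
Doing the same to "wwojvtaejci": "niuszdibhvv".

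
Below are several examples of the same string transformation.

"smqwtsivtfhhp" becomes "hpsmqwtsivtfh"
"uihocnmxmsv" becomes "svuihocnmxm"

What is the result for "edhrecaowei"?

Each output is the input with this applied: move the last 2 characters to the front (rotate right by 2).
"edhrecaowei" → "eiedhrecaow".

eiedhrecaow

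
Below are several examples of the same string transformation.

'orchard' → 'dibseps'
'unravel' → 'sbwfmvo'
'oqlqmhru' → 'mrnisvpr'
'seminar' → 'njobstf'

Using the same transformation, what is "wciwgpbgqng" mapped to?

Looking at the pairs, the operation is to move the first 2 characters to the end (rotate left by 2), then shift every letter 1 place forward in the alphabet (wrapping around).
Working it through for "wciwgpbgqng": intermediate "iwgpbgqngwc", final "jxhqchrohxd".

jxhqchrohxd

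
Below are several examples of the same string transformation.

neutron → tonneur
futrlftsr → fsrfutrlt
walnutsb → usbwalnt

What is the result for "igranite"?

The transformation: move the last 3 characters to the front (rotate right by 3), then swap the first and last characters.
Applying both steps to "igranite": "iteigran", then "nteigrai".

nteigrai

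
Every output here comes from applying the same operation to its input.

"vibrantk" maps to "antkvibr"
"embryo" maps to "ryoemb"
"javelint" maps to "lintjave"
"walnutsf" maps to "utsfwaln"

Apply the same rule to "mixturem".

In each case the input is transformed by: swap the front and back halves of the string.
Applying that to "mixturem" gives "uremmixt".

uremmixt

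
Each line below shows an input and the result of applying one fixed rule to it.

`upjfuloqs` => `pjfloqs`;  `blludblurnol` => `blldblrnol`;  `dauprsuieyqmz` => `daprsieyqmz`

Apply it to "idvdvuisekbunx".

The pattern: remove every "u".
On "idvdvuisekbunx" that produces "idvdvisekbnx".

idvdvisekbnx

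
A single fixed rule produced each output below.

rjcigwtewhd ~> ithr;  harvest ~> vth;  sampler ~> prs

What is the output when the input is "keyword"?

What's happening: keep one character in every 3, starting at position 1 (positions 1st, 4th, 7th, ...), then move the first character to the end.
So "keyword" becomes "wdk".
(Check on "harvest": → "hvt" → "vth" ✓)

wdk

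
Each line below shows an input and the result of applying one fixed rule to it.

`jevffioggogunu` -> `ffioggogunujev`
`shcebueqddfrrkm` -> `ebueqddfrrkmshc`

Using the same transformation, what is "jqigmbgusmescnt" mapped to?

Rule — move the first 3 characters to the end (rotate left by 3).
Doing the same to "jqigmbgusmescnt": "gmbgusmescntjqi".

gmbgusmescntjqi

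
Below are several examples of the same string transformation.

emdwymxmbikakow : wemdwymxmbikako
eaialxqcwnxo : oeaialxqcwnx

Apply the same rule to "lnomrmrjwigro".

olnomrmrjwigr

The transformation: move the last character to the front.
For "lnomrmrjwigro" the result is "olnomrmrjwigr".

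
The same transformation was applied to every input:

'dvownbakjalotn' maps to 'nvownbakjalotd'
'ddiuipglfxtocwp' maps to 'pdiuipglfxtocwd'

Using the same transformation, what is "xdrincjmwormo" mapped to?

In each case the input is transformed by: swap the first and last characters.
For "xdrincjmwormo" the result is "odrincjmwormx".

odrincjmwormx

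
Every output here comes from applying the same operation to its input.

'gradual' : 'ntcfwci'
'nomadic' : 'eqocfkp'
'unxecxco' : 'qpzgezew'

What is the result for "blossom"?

onquuqd

Rule — swap the first and last characters, then shift every letter 2 places forward in the alphabet (wrapping around).
"blossom" → "mlossob" → "onquuqd".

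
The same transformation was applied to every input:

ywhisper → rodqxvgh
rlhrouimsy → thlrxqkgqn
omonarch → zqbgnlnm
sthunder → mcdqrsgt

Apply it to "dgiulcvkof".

bujnecfhtk

What's happening: swap the front and back halves of the string, then shift every letter 1 place backward in the alphabet (wrapping around).
"dgiulcvkof" → "bujnecfhtk".
(Check on "rlhrouimsy": → "uimsyrlhro" → "thlrxqkgqn" ✓)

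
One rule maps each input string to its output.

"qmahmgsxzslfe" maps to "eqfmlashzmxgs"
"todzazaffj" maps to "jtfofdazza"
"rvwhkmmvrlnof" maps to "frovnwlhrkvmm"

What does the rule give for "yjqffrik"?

kyijrqff

Looking at the pairs, the operation is to reverse the string, then take characters alternately from the front and the back (1st, last, 2nd, 2nd-last, ...).
Starting from "yjqffrik": after the first operation, "kirffqjy"; after the second, "kyijrqff".
(Check on "qmahmgsxzslfe": → "eflszxsgmhamq" → "eqfmlashzmxgs" ✓)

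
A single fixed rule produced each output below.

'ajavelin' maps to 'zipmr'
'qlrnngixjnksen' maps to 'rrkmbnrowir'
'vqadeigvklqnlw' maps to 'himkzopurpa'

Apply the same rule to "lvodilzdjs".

hmpdhnw

The pattern: delete the first 3 characters, then shift every letter 4 places forward in the alphabet (wrapping around).
On "lvodilzdjs": the first step gives "dilzdjs", and the second then gives "hmpdhnw".
(Check on "ajavelin": → "velin" → "zipmr" ✓)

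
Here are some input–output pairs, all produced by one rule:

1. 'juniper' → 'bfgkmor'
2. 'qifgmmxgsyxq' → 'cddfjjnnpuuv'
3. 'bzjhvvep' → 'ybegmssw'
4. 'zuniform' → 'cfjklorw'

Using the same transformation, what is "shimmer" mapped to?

befjjop

Each output is the input with this applied: sort the characters into alphabetical order, then shift every letter 3 places backward in the alphabet (wrapping around).
"shimmer" → "ehimmrs" → "befjjop".
(Check on "zuniform": → "fimnoruz" → "cfjklorw" ✓)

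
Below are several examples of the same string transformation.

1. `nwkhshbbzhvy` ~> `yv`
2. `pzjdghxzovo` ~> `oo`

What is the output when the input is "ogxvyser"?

Each output is the input with this applied: swap each adjacent pair of characters (1↔2, 3↔4, ...), then keep only the last 2 characters.
So "ogxvyser" becomes "re".

re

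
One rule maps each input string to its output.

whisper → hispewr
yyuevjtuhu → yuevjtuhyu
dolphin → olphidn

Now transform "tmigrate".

migratte

What's happening: swap the first and last characters, then move the first character to the end.
Applying both steps to "tmigrate": "emigratt", then "migratte".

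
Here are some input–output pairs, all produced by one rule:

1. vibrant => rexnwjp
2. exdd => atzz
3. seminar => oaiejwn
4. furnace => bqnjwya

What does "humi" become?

The transformation: shift every letter 4 places backward in the alphabet (wrapping around).
On "humi" that produces "dqie".

dqie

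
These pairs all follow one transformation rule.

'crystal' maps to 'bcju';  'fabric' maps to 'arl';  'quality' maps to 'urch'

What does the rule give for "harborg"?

The transformation: shift every letter 9 places forward in the alphabet (wrapping around), then delete the first 3 characters.
Working it through for "harborg": intermediate "qjakxap", final "kxap".

kxap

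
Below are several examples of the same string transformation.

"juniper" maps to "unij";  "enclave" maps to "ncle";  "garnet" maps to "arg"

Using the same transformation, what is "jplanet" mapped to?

plaj

The pattern: delete the last 3 characters, then move the first character to the end.
Working it through for "jplanet": intermediate "jpla", final "plaj".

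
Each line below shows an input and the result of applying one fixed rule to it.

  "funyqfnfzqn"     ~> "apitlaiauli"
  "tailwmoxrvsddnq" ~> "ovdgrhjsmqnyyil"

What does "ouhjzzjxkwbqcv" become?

Each output is the input with this applied: shift every letter 5 places backward in the alphabet (wrapping around).
Doing the same to "ouhjzzjxkwbqcv": "jpceuuesfrwlxq".

jpceuuesfrwlxq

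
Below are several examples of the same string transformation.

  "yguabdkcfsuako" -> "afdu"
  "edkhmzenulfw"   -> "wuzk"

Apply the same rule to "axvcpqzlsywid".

The pattern: keep one character in every 3, starting at position 3 (positions 3rd, 6th, 9th, ...), then reverse the string.
Applying that to "axvcpqzlsywid" gives "isqv".

isqv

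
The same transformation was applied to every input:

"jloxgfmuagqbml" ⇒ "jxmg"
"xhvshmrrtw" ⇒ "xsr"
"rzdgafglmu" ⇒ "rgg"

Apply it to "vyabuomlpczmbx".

The rule is to delete the last 2 characters, then keep one character in every 3, starting at position 1 (positions 1st, 4th, 7th, ...).
On "vyabuomlpczmbx": the first step gives "vyabuomlpczm", and the second then gives "vbmc".
(Check on "xhvshmrrtw": → "xhvshmrr" → "xsr" ✓)

vbmc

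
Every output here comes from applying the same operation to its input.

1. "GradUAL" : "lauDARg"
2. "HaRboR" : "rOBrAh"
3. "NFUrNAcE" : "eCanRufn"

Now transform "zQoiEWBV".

vbweIOqZ

The transformation: flip the case of every letter, then reverse the string.
Applying both steps to "zQoiEWBV": "ZqOIewbv", then "vbweIOqZ".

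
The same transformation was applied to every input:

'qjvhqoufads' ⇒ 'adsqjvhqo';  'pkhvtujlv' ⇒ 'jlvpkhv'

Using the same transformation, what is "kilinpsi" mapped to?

The rule is to move the last 3 characters to the front (rotate right by 3), then delete the last 2 characters.
Applying that to "kilinpsi" gives "psikil".
(Check on "pkhvtujlv": → "jlvpkhvtu" → "jlvpkhv" ✓)

psikil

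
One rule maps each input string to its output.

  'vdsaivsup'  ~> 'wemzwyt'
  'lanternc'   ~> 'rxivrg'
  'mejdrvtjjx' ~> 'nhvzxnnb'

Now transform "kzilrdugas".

mpvhykew

Looking at the pairs, the operation is to shift every letter 4 places forward in the alphabet (wrapping around), then delete the first 2 characters.
"kzilrdugas" → "odmpvhykew" → "mpvhykew".
(Check on "mejdrvtjjx": → "qinhvzxnnb" → "nhvzxnnb" ✓)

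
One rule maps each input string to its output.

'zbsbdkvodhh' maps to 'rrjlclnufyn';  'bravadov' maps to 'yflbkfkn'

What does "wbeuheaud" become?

engloerok

Each output is the input with this applied: shift every letter 10 places forward in the alphabet (wrapping around), then move the last 2 characters to the front (rotate right by 2).
"wbeuheaud" → "gloeroken" → "engloerok".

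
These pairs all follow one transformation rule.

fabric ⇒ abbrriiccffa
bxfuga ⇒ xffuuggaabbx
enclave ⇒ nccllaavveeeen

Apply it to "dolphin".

In each case the input is transformed by: double every character, then move the first 3 characters to the end (rotate left by 3).
On "dolphin": the first step gives "ddoollpphhiinn", and the second then gives "ollpphhiinnddo".
(Check on "bxfuga": → "bbxxffuuggaa" → "xffuuggaabbx" ✓)

ollpphhiinnddo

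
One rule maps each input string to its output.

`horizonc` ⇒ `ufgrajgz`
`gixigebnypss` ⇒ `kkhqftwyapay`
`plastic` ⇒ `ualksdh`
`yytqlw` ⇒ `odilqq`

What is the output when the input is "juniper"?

jwhafmb

Looking at the pairs, the operation is to reverse the string, then shift every letter 8 places backward in the alphabet (wrapping around).
"juniper" → "repinuj" → "jwhafmb".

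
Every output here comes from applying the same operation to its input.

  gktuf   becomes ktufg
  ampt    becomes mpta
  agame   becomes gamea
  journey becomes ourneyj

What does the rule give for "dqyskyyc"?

qyskyycd

What's happening: move the first character to the end.
Applying that to "dqyskyyc" gives "qyskyycd".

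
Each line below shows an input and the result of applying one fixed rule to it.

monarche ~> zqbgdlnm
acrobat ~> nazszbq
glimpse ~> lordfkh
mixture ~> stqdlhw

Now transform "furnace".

mzbdetq

Rule — move the first 3 characters to the end (rotate left by 3), then shift every letter 1 place backward in the alphabet (wrapping around).
For "furnace", step one produces "nacefur"; step two turns that into "mzbdetq".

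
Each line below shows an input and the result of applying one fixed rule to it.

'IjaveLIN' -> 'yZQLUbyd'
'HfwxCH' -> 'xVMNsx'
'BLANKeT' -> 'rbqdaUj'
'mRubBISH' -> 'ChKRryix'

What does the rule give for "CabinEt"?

sQRYDuJ

In each case the input is transformed by: flip the case of every letter, then shift every letter 10 places backward in the alphabet (wrapping around).
Working it through for "CabinEt": intermediate "cABINeT", final "sQRYDuJ".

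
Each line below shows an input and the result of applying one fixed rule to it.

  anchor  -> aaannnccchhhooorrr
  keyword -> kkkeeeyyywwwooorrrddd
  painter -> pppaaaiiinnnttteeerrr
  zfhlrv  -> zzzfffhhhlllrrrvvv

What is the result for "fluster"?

fffllluuusssttteeerrr

What's happening: repeat every character 3 times.
Applying that to "fluster" gives "fffllluuusssttteeerrr".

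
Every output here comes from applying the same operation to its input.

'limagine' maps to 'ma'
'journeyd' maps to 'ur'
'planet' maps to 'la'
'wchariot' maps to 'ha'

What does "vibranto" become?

Each output is the input with this applied: swap the front and back halves of the string, then keep only the last 2 characters.
Applying both steps to "vibranto": "antovibr", then "br".

br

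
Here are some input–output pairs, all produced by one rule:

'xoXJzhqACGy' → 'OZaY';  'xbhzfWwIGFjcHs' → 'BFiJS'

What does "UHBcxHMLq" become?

hXl

Each output is the input with this applied: keep one character in every 3, starting at position 2 (positions 2nd, 5th, 8th, ...), then flip the case of every letter.
For "UHBcxHMLq", step one produces "HxL"; step two turns that into "hXl".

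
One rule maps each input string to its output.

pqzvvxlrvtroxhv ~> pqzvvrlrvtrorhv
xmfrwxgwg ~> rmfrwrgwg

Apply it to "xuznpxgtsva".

Each output is the input with this applied: replace every "x" with "r".
"xuznpxgtsva" → "ruznprgtsva".

ruznprgtsva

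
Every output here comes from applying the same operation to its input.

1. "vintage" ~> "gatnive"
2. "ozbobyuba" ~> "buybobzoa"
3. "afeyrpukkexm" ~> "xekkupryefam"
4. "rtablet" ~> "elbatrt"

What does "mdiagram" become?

Each output is the input with this applied: reverse the string, then move the first character to the end.
Starting from "mdiagram": after the first operation, "margaidm"; after the second, "argaidmm".

argaidmm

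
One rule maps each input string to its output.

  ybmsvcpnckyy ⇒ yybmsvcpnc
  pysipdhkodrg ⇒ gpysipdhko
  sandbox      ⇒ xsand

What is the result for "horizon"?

nhori

Rule — move the last 3 characters to the front (rotate right by 3), then delete the first 2 characters.
Working it through for "horizon": intermediate "zonhori", final "nhori".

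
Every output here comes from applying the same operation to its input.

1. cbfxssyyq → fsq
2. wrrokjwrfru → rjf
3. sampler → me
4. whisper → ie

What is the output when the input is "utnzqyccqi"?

nyq

Looking at the pairs, the operation is to keep one character in every 3, starting at position 3 (positions 3rd, 6th, 9th, ...).
So "utnzqyccqi" becomes "nyq".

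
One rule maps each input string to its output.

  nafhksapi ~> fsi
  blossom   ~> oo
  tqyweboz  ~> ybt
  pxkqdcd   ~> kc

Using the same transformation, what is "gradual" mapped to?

Rule — move the first character to the end, then keep one character in every 3, starting at position 2 (positions 2nd, 5th, 8th, ...).
For "gradual", step one produces "radualg"; step two turns that into "aa".

aa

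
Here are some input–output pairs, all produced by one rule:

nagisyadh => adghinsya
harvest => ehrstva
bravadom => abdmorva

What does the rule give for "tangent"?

egnntta

In each case the input is transformed by: sort the characters into alphabetical order, then move the first character to the end.
Starting from "tangent": after the first operation, "aegnntt"; after the second, "egnntta".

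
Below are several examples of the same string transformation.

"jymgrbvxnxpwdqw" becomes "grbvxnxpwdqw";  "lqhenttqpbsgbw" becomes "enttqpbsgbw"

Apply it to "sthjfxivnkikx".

Rule — delete the first 3 characters.
So "sthjfxivnkikx" becomes "jfxivnkikx".

jfxivnkikx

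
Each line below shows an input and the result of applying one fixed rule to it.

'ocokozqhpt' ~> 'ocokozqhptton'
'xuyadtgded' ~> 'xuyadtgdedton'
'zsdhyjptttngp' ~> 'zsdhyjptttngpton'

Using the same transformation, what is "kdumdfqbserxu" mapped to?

kdumdfqbserxuton

The rule is to append "ton".
On "kdumdfqbserxu" that produces "kdumdfqbserxuton".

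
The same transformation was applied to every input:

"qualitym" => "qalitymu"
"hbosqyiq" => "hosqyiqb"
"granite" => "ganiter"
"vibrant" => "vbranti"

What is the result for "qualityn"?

Rule — move the first character to the end, then swap the first and last characters.
Starting from "qualityn": after the first operation, "ualitynq"; after the second, "qalitynu".

qalitynu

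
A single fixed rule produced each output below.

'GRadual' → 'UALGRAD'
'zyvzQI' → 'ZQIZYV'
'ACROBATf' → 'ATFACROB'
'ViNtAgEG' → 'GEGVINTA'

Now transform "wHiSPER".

Rule — move the last 3 characters to the front (rotate right by 3), then convert every letter to uppercase.
Applying both steps to "wHiSPER": "PERwHiS", then "PERWHIS".
(Check on "ACROBATf": → "ATfACROB" → "ATFACROB" ✓)

PERWHIS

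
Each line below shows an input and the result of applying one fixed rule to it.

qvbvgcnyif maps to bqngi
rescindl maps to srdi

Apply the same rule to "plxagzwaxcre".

Rule — keep every other character starting from the first (positions 1st, 3rd, 5th, ...), then swap each adjacent pair of characters (1↔2, 3↔4, ...).
On "plxagzwaxcre": the first step gives "pxgwxr", and the second then gives "xpwgrx".

xpwgrx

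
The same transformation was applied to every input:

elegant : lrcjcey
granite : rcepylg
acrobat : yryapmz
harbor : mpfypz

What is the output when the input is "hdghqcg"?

aefbefo

In each case the input is transformed by: move the last 2 characters to the front (rotate right by 2), then shift every letter 2 places backward in the alphabet (wrapping around).
For "hdghqcg", step one produces "cghdghq"; step two turns that into "aefbefo".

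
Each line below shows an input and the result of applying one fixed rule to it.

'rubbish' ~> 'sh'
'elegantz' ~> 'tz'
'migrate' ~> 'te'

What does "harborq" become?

The rule is to keep only the last 2 characters.
Doing the same to "harborq": "rq".

rq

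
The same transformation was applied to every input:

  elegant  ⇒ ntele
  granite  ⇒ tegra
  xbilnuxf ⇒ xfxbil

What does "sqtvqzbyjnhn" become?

hnsqtvqzby

In each case the input is transformed by: move the last 2 characters to the front (rotate right by 2), then delete the last 2 characters.
For "sqtvqzbyjnhn" the result is "hnsqtvqzby".
(Check on "xbilnuxf": → "xfxbilnu" → "xfxbil" ✓)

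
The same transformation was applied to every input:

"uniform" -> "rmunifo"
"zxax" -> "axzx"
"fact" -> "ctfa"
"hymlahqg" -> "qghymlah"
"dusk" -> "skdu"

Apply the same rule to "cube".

Each output is the input with this applied: move the last 2 characters to the front (rotate right by 2).
"cube" → "becu".

becu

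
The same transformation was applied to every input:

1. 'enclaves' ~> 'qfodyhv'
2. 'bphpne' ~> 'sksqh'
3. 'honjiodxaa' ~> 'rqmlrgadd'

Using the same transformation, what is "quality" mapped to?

Rule — shift every letter 3 places forward in the alphabet (wrapping around), then delete the first character.
Applying both steps to "quality": "txdolwb", then "xdolwb".
(Check on "bphpne": → "esksqh" → "sksqh" ✓)

xdolwb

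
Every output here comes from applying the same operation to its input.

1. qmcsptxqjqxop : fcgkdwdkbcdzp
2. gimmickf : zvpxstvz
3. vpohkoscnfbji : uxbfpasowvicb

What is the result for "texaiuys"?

The rule is to shift every letter 13 places forward in the alphabet (wrapping around) — i.e. ROT13, then move the first 3 characters to the end (rotate left by 3).
"texaiuys" → "grknvhlf" → "nvhlfgrk".

nvhlfgrk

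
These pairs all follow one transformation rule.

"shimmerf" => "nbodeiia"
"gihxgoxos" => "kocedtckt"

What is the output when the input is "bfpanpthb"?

dxxblwjlp

The pattern: shift every letter 4 places backward in the alphabet (wrapping around), then move the last 2 characters to the front (rotate right by 2).
Applying that to "bfpanpthb" gives "dxxblwjlp".
(Check on "gihxgoxos": → "cedtcktko" → "kocedtckt" ✓)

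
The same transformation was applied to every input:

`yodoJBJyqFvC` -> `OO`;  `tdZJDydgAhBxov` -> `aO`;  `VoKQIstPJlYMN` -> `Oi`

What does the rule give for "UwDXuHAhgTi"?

uUaI

In each case the input is transformed by: flip the case of every letter, then keep only the vowels.
Starting from "UwDXuHAhgTi": after the first operation, "uWdxUhaHGtI"; after the second, "uUaI".
(Check on "tdZJDydgAhBxov": → "TDzjdYDGaHbXOV" → "aO" ✓)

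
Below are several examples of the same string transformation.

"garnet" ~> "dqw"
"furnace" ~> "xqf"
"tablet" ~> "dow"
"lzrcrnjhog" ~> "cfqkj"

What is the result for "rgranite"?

Rule — keep every other character starting from the second (positions 2nd, 4th, 6th, ...), then shift every letter 3 places forward in the alphabet (wrapping around).
Applying both steps to "rgranite": "gaie", then "jdlh".

jdlh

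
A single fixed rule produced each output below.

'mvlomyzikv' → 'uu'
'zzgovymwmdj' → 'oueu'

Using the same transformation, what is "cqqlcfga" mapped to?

The pattern: shift every letter 8 places forward in the alphabet (wrapping around), then keep only the vowels.
"cqqlcfga" → "kyytknoi" → "oi".

oi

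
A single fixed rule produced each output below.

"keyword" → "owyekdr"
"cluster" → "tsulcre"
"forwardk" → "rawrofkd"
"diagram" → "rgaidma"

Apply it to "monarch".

The pattern: move the last 2 characters to the front (rotate right by 2), then reverse the string.
"monarch" → "chmonar" → "ranomhc".

ranomhc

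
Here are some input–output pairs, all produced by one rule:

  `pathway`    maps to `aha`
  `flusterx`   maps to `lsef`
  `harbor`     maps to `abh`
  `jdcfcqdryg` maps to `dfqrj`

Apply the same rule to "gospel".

Looking at the pairs, the operation is to swap the first and last characters, then keep every other character starting from the second (positions 2nd, 4th, 6th, ...).
Applying that to "gospel" gives "opg".

opg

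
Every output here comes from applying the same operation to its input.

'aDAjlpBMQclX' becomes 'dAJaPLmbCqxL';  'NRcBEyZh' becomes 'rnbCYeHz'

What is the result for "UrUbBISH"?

RuBuibhs

In each case the input is transformed by: swap each adjacent pair of characters (1↔2, 3↔4, ...), then flip the case of every letter.
"UrUbBISH" → "RuBuibhs".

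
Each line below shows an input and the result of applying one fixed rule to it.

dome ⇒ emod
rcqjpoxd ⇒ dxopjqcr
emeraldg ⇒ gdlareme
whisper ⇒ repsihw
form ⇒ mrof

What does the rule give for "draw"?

ward

Looking at the pairs, the operation is to reverse the string.
So "draw" becomes "ward".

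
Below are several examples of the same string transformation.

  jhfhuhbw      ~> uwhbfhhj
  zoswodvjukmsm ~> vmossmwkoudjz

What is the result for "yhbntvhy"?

Each output is the input with this applied: take characters alternately from the front and the back (1st, last, 2nd, 2nd-last, ...), then swap the first and last characters.
Working it through for "yhbntvhy": intermediate "yyhhbvnt", final "tyhhbvny".
(Check on "zoswodvjukmsm": → "zmossmwkoudjv" → "vmossmwkoudjz" ✓)

tyhhbvny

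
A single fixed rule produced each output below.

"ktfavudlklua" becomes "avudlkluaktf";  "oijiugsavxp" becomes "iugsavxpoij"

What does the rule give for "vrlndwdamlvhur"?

Each output is the input with this applied: move the first 3 characters to the end (rotate left by 3).
Applying that to "vrlndwdamlvhur" gives "ndwdamlvhurvrl".

ndwdamlvhurvrl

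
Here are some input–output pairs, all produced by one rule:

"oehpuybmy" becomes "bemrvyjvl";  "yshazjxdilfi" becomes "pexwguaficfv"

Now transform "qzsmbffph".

The rule is to shift every letter 3 places backward in the alphabet (wrapping around), then move the first character to the end.
Starting from "qzsmbffph": after the first operation, "nwpjyccme"; after the second, "wpjyccmen".

wpjyccmen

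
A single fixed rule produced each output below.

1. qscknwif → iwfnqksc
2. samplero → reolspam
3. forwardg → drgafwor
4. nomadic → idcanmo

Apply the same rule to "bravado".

Each output is the input with this applied: move the last 2 characters to the front (rotate right by 2), then take characters alternately from the front and the back (1st, last, 2nd, 2nd-last, ...).
On "bravado" that produces "daovbar".

daovbar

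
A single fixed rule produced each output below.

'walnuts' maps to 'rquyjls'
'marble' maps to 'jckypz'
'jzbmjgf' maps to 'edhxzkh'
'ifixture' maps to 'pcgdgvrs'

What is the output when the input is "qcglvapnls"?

Rule — move the last 2 characters to the front (rotate right by 2), then shift every letter 2 places backward in the alphabet (wrapping around).
"qcglvapnls" → "lsqcglvapn" → "jqoaejtynl".

jqoaejtynl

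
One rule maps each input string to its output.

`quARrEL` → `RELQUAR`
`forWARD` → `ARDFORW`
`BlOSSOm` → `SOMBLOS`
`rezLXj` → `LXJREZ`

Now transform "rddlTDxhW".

In each case the input is transformed by: move the last 3 characters to the front (rotate right by 3), then convert every letter to uppercase.
"rddlTDxhW" → "xhWrddlTD" → "XHWRDDLTD".

XHWRDDLTD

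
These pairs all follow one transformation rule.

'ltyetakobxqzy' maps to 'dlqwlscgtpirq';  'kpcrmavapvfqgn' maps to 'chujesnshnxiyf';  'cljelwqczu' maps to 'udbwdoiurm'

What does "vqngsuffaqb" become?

The pattern: shift every letter 8 places backward in the alphabet (wrapping around).
For "vqngsuffaqb" the result is "nifykmxxsit".

nifykmxxsit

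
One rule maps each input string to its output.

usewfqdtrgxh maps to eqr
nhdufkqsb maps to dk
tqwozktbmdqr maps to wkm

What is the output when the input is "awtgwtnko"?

The transformation: delete the last 2 characters, then keep one character in every 3, starting at position 3 (positions 3rd, 6th, 9th, ...).
Applying both steps to "awtgwtnko": "awtgwtn", then "tt".

tt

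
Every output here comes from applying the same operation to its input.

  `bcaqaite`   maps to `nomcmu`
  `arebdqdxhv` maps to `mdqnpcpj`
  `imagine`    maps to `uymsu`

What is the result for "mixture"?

The pattern: shift every letter 12 places forward in the alphabet (wrapping around), then delete the last 2 characters.
Starting from "mixture": after the first operation, "yujfgdq"; after the second, "yujfg".
(Check on "arebdqdxhv": → "mdqnpcpjth" → "mdqnpcpj" ✓)

yujfg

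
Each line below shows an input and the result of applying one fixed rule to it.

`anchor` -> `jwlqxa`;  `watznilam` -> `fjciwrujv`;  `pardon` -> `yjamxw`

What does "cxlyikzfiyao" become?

Rule — shift every letter 9 places forward in the alphabet (wrapping around).
So "cxlyikzfiyao" becomes "lguhrtiorhjx".

lguhrtiorhjx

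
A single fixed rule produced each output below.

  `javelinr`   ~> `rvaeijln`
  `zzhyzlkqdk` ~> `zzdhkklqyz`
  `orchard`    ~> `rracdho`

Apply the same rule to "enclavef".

nvaceefl

Looking at the pairs, the operation is to sort the characters into alphabetical order, then move the last 2 characters to the front (rotate right by 2).
For "enclavef", step one produces "aceeflnv"; step two turns that into "nvaceefl".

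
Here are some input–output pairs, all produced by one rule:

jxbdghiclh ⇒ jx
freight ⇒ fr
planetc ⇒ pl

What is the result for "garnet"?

Each output is the input with this applied: keep only the first 2 characters.
Doing the same to "garnet": "ga".

ga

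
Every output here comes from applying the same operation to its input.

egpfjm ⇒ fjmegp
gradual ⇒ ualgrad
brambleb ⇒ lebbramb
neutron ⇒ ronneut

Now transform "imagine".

Each output is the input with this applied: move the last 3 characters to the front (rotate right by 3).
So "imagine" becomes "ineimag".

ineimag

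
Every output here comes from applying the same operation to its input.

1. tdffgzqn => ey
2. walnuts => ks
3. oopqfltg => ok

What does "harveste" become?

qr

In each case the input is transformed by: keep one character in every 3, starting at position 3 (positions 3rd, 6th, 9th, ...), then shift every letter 1 place backward in the alphabet (wrapping around).
On "harveste": the first step gives "rs", and the second then gives "qr".
(Check on "oopqfltg": → "pl" → "ok" ✓)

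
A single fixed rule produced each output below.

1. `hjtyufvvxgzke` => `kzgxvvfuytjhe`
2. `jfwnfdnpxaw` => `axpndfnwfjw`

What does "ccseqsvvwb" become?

Rule — reverse the string, then move the first character to the end.
On "ccseqsvvwb" that produces "wvvsqesccb".

wvvsqesccb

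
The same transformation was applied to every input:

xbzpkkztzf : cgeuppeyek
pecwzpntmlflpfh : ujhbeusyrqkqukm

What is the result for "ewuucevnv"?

jbzzhjasa

Looking at the pairs, the operation is to shift every letter 5 places forward in the alphabet (wrapping around).
On "ewuucevnv" that produces "jbzzhjasa".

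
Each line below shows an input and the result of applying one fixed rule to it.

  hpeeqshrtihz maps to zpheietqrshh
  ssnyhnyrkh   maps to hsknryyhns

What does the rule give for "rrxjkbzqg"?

The rule is to take characters alternately from the front and the back (1st, last, 2nd, 2nd-last, ...), then move the first character to the end.
Applying both steps to "rrxjkbzqg": "rgrqxzjbk", then "grqxzjbkr".

grqxzjbkr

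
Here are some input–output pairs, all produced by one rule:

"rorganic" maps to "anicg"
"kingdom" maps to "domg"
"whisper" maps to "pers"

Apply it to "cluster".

ters

The transformation: delete the first 3 characters, then move the first character to the end.
Applying both steps to "cluster": "ster", then "ters".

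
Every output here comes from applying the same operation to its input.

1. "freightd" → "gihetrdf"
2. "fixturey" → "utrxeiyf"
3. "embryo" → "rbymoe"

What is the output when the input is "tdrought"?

Rule — swap the front and back halves of the string, then take characters alternately from the front and the back (1st, last, 2nd, 2nd-last, ...).
Applying both steps to "tdrought": "ughttdro", then "uogrhdtt".

uogrhdtt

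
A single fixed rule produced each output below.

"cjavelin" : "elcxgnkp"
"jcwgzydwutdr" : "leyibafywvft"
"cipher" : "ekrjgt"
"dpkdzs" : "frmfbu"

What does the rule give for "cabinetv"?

ecdkpgvx

In each case the input is transformed by: shift every letter 2 places forward in the alphabet (wrapping around).
So "cabinetv" becomes "ecdkpgvx".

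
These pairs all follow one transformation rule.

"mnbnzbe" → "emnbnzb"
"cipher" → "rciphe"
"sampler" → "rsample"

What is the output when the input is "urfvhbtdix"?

The transformation: move the last character to the front.
Doing the same to "urfvhbtdix": "xurfvhbtdi".

xurfvhbtdi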